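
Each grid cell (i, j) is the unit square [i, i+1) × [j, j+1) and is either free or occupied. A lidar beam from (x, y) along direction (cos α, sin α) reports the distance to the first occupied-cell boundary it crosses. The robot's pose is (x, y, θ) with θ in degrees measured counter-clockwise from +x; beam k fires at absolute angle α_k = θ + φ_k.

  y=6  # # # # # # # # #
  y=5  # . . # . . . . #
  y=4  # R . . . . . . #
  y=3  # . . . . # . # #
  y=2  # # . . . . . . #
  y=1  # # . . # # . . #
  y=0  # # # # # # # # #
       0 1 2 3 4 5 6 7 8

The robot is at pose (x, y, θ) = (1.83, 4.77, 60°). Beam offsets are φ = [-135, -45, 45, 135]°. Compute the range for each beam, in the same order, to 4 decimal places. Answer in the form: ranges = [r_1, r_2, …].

ranges = [3.9030, 1.2113, 1.2734, 0.8593]

beam 1: φ=-135°, α=285°
  d=(0.2588,-0.9659)  start (1,4)  tX=0.6568 tY=0.7972  stride 1/|dx|=3.8637 1/|dy|=1.0353
    cross x-line → (2,4), t=0.6568
    cross y-line → (2,3), t=0.7972
    cross y-line → (2,2), t=1.8324
    cross y-line → (2,1), t=2.8677
    cross y-line → (2,0), t=3.9030 (wall)
  → r_1 = 3.9030
beam 2: φ=-45°, α=15°
  d=(0.9659,0.2588)  start (1,4)  tX=0.1760 tY=0.8887  stride 1/|dx|=1.0353 1/|dy|=3.8637
    cross x-line → (2,4), t=0.1760
    cross y-line → (2,5), t=0.8887
    cross x-line → (3,5), t=1.2113 (wall)
  → r_2 = 1.2113
beam 3: φ=45°, α=105°
  d=(-0.2588,0.9659)  start (1,4)  tX=3.2069 tY=0.2381  stride 1/|dx|=3.8637 1/|dy|=1.0353
    cross y-line → (1,5), t=0.2381
    cross y-line → (1,6), t=1.2734 (wall)
  → r_3 = 1.2734
beam 4: φ=135°, α=195°
  d=(-0.9659,-0.2588)  start (1,4)  tX=0.8593 tY=2.9751  stride 1/|dx|=1.0353 1/|dy|=3.8637
    cross x-line → (0,4), t=0.8593 (wall)
  → r_4 = 0.8593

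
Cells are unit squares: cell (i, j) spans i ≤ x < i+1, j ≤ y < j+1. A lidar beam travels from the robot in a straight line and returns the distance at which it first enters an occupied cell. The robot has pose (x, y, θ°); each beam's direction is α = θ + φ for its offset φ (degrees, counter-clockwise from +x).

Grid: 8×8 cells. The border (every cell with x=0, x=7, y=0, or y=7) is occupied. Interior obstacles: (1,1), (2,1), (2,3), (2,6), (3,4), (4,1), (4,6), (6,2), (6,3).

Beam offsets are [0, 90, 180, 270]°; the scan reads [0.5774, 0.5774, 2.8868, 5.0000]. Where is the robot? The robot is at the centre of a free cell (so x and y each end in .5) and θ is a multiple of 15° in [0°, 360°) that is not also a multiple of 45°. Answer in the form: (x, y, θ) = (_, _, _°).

The pose lattice has 27·16 = 432 candidates. Test each by forward raycasting.
  (4.5, 5.5, 210°): beam 1 = 1.0000 ≠ 0.5774 ✗
  (5.5, 5.5, 105°): beam 1 = 1.5529 ≠ 0.5774 ✗
  (3.5, 1.5, 195°): beam 1 = 0.5176 ≠ 0.5774 ✗
  …
  (6.5, 4.5, 300°): r_1=0.5774, r_2=0.5774, r_3=2.8868, r_4=5.0000 — all match ✓
No second candidate reproduces the full scan.

(x, y, θ) = (6.5, 4.5, 300°)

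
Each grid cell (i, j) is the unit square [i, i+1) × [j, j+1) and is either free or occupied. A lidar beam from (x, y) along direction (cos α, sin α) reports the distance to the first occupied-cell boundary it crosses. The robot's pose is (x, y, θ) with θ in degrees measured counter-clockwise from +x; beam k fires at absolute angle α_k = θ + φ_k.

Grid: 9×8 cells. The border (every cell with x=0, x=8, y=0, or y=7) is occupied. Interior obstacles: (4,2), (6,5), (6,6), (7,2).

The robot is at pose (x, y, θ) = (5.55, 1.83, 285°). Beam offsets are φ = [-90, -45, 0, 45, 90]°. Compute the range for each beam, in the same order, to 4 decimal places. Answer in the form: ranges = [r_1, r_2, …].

beam 1: φ=-90°, α=195°
  d=(-0.9659,-0.2588)  start (5,1)  tX=0.5694 tY=3.2069  stride 1/|dx|=1.0353 1/|dy|=3.8637
    cross x-line → (4,1), t=0.5694
    cross x-line → (3,1), t=1.6047
    cross x-line → (2,1), t=2.6400
    cross y-line → (2,0), t=3.2069 (wall)
  → r_1 = 3.2069
beam 2: φ=-45°, α=240°
  d=(-0.5000,-0.8660)  start (5,1)  tX=1.1000 tY=0.9584  stride 1/|dx|=2.0000 1/|dy|=1.1547
    cross y-line → (5,0), t=0.9584 (wall)
  → r_2 = 0.9584
beam 3: φ=0°, α=285°
  d=(0.2588,-0.9659)  start (5,1)  tX=1.7387 tY=0.8593  stride 1/|dx|=3.8637 1/|dy|=1.0353
    cross y-line → (5,0), t=0.8593 (wall)
  → r_3 = 0.8593
beam 4: φ=45°, α=330°
  d=(0.8660,-0.5000)  start (5,1)  tX=0.5196 tY=1.6600  stride 1/|dx|=1.1547 1/|dy|=2.0000
    cross x-line → (6,1), t=0.5196
    cross y-line → (6,0), t=1.6600 (wall)
  → r_4 = 1.6600
beam 5: φ=90°, α=15°
  d=(0.9659,0.2588)  start (5,1)  tX=0.4659 tY=0.6568  stride 1/|dx|=1.0353 1/|dy|=3.8637
    cross x-line → (6,1), t=0.4659
    cross y-line → (6,2), t=0.6568
    cross x-line → (7,2), t=1.5012 (wall)
  → r_5 = 1.5012

ranges = [3.2069, 0.9584, 0.8593, 1.6600, 1.5012]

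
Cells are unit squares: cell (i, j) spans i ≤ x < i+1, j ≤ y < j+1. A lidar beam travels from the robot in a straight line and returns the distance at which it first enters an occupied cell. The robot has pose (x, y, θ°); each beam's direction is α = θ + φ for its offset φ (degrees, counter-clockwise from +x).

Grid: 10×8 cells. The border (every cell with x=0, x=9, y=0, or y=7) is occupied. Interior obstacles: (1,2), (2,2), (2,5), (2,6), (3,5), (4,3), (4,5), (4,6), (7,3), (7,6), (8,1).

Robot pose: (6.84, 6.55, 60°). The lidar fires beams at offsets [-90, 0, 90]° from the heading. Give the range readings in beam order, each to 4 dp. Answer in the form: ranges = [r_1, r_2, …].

ranges = [0.1848, 0.3200, 0.9000]

beam 1: φ=-90°, α=330°
  d=(0.8660,-0.5000)  start (6,6)  tX=0.1848 tY=1.1000  stride 1/|dx|=1.1547 1/|dy|=2.0000
    cross x-line → (7,6), t=0.1848 (wall)
  → r_1 = 0.1848
beam 2: φ=0°, α=60°
  d=(0.5000,0.8660)  start (6,6)  tX=0.3200 tY=0.5196  stride 1/|dx|=2.0000 1/|dy|=1.1547
    cross x-line → (7,6), t=0.3200 (wall)
  → r_2 = 0.3200
beam 3: φ=90°, α=150°
  d=(-0.8660,0.5000)  start (6,6)  tX=0.9699 tY=0.9000  stride 1/|dx|=1.1547 1/|dy|=2.0000
    cross y-line → (6,7), t=0.9000 (wall)
  → r_3 = 0.9000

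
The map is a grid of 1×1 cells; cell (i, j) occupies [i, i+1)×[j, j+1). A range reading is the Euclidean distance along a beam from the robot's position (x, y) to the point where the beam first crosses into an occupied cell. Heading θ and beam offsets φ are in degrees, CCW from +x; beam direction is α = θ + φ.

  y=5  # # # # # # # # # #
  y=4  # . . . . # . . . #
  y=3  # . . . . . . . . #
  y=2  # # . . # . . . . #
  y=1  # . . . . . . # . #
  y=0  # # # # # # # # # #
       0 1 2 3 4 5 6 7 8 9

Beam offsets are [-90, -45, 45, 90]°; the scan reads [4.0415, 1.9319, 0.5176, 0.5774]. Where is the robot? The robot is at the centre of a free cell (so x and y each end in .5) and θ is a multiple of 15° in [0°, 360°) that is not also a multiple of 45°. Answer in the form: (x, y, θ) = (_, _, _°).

Candidates: 28 free-cell centres × 16 headings = 448 poses. Raycast each; keep the one whose scan matches to 4 dp.
  (2.5, 3.5, 240°): beam 1 = 1.7321 ≠ 4.0415 ✗
  (6.5, 4.5, 150°): beam 1 = 0.5774 ≠ 4.0415 ✗
  (5.5, 1.5, 300°): beam 1 = 1.0000 ≠ 4.0415 ✗
  (6.5, 4.5, 330°): beam 2 = 2.5882 ≠ 1.9319 ✗
  (4.5, 1.5, 165°): beam 1 = 0.5176 ≠ 4.0415 ✗
  …
  (3.5, 1.5, 210°): r_1=4.0415, r_2=1.9319, r_3=0.5176, r_4=0.5774 — all match ✓
Unique over the lattice → pose = (3.5, 1.5, 210°).

(x, y, θ) = (3.5, 1.5, 210°)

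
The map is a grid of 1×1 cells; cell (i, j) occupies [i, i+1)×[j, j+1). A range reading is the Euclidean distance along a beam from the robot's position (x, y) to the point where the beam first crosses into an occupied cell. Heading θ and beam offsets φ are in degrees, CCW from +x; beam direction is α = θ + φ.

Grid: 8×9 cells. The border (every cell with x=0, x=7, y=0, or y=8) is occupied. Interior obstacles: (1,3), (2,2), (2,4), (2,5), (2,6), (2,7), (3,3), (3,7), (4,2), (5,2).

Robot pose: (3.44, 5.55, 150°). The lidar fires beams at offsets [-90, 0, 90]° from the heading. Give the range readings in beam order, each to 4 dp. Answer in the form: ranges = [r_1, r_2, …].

beam 1: φ=-90°, α=60°
  d=(0.5000,0.8660)  start (3,5)  tX=1.1200 tY=0.5196  stride 1/|dx|=2.0000 1/|dy|=1.1547
    cross y-line → (3,6), t=0.5196
    cross x-line → (4,6), t=1.1200
    cross y-line → (4,7), t=1.6743
    cross y-line → (4,8), t=2.8290 (wall)
  → r_1 = 2.8290
beam 2: φ=0°, α=150°
  d=(-0.8660,0.5000)  start (3,5)  tX=0.5081 tY=0.9000  stride 1/|dx|=1.1547 1/|dy|=2.0000
    cross x-line → (2,5), t=0.5081 (wall)
  → r_2 = 0.5081
beam 3: φ=90°, α=240°
  d=(-0.5000,-0.8660)  start (3,5)  tX=0.8800 tY=0.6351  stride 1/|dx|=2.0000 1/|dy|=1.1547
    cross y-line → (3,4), t=0.6351
    cross x-line → (2,4), t=0.8800 (wall)
  → r_3 = 0.8800

ranges = [2.8290, 0.5081, 0.8800]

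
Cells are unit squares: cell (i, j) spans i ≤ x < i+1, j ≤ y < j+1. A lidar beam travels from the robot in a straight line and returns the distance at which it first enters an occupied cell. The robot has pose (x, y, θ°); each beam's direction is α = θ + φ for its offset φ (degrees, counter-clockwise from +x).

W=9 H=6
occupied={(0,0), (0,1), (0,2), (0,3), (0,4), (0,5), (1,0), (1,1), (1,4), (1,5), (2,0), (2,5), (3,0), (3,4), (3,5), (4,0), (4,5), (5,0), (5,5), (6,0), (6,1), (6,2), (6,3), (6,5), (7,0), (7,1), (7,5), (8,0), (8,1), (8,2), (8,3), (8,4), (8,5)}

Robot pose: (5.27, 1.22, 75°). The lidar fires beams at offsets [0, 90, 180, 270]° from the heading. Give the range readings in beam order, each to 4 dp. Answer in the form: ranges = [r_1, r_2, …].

ranges = [2.8205, 4.4206, 0.2278, 0.7558]

beam 1: φ=0°, α=75°
  cosα=0.2588 sinα=0.9659 | (5,1) | tMaxX 2.8205 tMaxY 0.8075 | tΔX 3.8637 tΔY 1.0353
    t=0.8075 [y] (5,2)
    t=1.8428 [y] (5,3)
    t=2.8205 [x] (6,3) — stop
  → r_1 = 2.8205
beam 2: φ=90°, α=165°
  cosα=-0.9659 sinα=0.2588 | (5,1) | tMaxX 0.2795 tMaxY 3.0137 | tΔX 1.0353 tΔY 3.8637
    t=0.2795 [x] (4,1)
    t=1.3148 [x] (3,1)
    t=2.3501 [x] (2,1)
    t=3.0137 [y] (2,2)
    t=3.3854 [x] (1,2)
    t=4.4206 [x] (0,2) — stop
  → r_2 = 4.4206
beam 3: φ=180°, α=255°
  cosα=-0.2588 sinα=-0.9659 | (5,1) | tMaxX 1.0432 tMaxY 0.2278 | tΔX 3.8637 tΔY 1.0353
    t=0.2278 [y] (5,0) — stop
  → r_3 = 0.2278
beam 4: φ=270°, α=345°
  cosα=0.9659 sinα=-0.2588 | (5,1) | tMaxX 0.7558 tMaxY 0.8500 | tΔX 1.0353 tΔY 3.8637
    t=0.7558 [x] (6,1) — stop
  → r_4 = 0.7558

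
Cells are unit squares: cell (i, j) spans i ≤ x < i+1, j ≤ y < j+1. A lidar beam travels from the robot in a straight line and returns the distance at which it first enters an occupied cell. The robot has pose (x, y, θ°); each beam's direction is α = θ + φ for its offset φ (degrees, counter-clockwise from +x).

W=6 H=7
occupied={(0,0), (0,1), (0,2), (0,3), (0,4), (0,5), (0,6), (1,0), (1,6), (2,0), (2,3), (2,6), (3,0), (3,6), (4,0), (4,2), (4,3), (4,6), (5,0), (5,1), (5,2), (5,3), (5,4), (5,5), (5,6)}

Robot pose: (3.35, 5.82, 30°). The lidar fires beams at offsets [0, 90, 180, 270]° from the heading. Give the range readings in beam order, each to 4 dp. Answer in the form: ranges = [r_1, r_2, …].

ranges = [0.3600, 0.2078, 2.7135, 2.1016]

beam 1: φ=0°, α=30°
  dir = (cos 30°, sin 30°) = (0.8660, 0.5000); from cell (3,5)
  next x-line at t=0.7506, next y-line at t=0.3600; Δt_x=1.1547, Δt_y=2.0000
    y: enter (3,6) at t=0.3600 ← occupied
  → r_1 = 0.3600
beam 2: φ=90°, α=120°
  dir = (cos 120°, sin 120°) = (-0.5000, 0.8660); from cell (3,5)
  next x-line at t=0.7000, next y-line at t=0.2078; Δt_x=2.0000, Δt_y=1.1547
    y: enter (3,6) at t=0.2078 ← occupied
  → r_2 = 0.2078
beam 3: φ=180°, α=210°
  dir = (cos 210°, sin 210°) = (-0.8660, -0.5000); from cell (3,5)
  next x-line at t=0.4041, next y-line at t=1.6400; Δt_x=1.1547, Δt_y=2.0000
    x: enter (2,5) at t=0.4041
    x: enter (1,5) at t=1.5588
    y: enter (1,4) at t=1.6400
    x: enter (0,4) at t=2.7135 ← occupied
  → r_3 = 2.7135
beam 4: φ=270°, α=300°
  dir = (cos 300°, sin 300°) = (0.5000, -0.8660); from cell (3,5)
  next x-line at t=1.3000, next y-line at t=0.9469; Δt_x=2.0000, Δt_y=1.1547
    y: enter (3,4) at t=0.9469
    x: enter (4,4) at t=1.3000
    y: enter (4,3) at t=2.1016 ← occupied
  → r_4 = 2.1016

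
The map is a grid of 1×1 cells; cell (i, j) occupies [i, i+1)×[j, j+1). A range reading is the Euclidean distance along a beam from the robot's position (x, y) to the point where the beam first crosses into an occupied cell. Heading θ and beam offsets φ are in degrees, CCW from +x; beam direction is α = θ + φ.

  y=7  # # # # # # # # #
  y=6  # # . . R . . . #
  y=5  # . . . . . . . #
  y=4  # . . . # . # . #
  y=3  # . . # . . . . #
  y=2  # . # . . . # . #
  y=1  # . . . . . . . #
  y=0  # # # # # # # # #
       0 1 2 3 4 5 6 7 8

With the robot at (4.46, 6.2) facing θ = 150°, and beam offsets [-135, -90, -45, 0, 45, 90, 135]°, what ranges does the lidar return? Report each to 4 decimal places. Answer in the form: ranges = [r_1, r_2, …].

beam 1: φ=-135°, α=15°
  dir = (cos 15°, sin 15°) = (0.9659, 0.2588); from cell (4,6)
  next x-line at t=0.5590, next y-line at t=3.0910; Δt_x=1.0353, Δt_y=3.8637
    x: enter (5,6) at t=0.5590
    x: enter (6,6) at t=1.5943
    x: enter (7,6) at t=2.6296
    y: enter (7,7) at t=3.0910 ← occupied
  → r_1 = 3.0910
beam 2: φ=-90°, α=60°
  dir = (cos 60°, sin 60°) = (0.5000, 0.8660); from cell (4,6)
  next x-line at t=1.0800, next y-line at t=0.9238; Δt_x=2.0000, Δt_y=1.1547
    y: enter (4,7) at t=0.9238 ← occupied
  → r_2 = 0.9238
beam 3: φ=-45°, α=105°
  dir = (cos 105°, sin 105°) = (-0.2588, 0.9659); from cell (4,6)
  next x-line at t=1.7773, next y-line at t=0.8282; Δt_x=3.8637, Δt_y=1.0353
    y: enter (4,7) at t=0.8282 ← occupied
  → r_3 = 0.8282
beam 4: φ=0°, α=150°
  dir = (cos 150°, sin 150°) = (-0.8660, 0.5000); from cell (4,6)
  next x-line at t=0.5312, next y-line at t=1.6000; Δt_x=1.1547, Δt_y=2.0000
    x: enter (3,6) at t=0.5312
    y: enter (3,7) at t=1.6000 ← occupied
  → r_4 = 1.6000
beam 5: φ=45°, α=195°
  dir = (cos 195°, sin 195°) = (-0.9659, -0.2588); from cell (4,6)
  next x-line at t=0.4762, next y-line at t=0.7727; Δt_x=1.0353, Δt_y=3.8637
    x: enter (3,6) at t=0.4762
    y: enter (3,5) at t=0.7727
    x: enter (2,5) at t=1.5115
    x: enter (1,5) at t=2.5468
    x: enter (0,5) at t=3.5821 ← occupied
  → r_5 = 3.5821
beam 6: φ=90°, α=240°
  dir = (cos 240°, sin 240°) = (-0.5000, -0.8660); from cell (4,6)
  next x-line at t=0.9200, next y-line at t=0.2309; Δt_x=2.0000, Δt_y=1.1547
    y: enter (4,5) at t=0.2309
    x: enter (3,5) at t=0.9200
    y: enter (3,4) at t=1.3856
    y: enter (3,3) at t=2.5403 ← occupied
  → r_6 = 2.5403
beam 7: φ=135°, α=285°
  dir = (cos 285°, sin 285°) = (0.2588, -0.9659); from cell (4,6)
  next x-line at t=2.0864, next y-line at t=0.2071; Δt_x=3.8637, Δt_y=1.0353
    y: enter (4,5) at t=0.2071
    y: enter (4,4) at t=1.2423 ← occupied
  → r_7 = 1.2423

ranges = [3.0910, 0.9238, 0.8282, 1.6000, 3.5821, 2.5403, 1.2423]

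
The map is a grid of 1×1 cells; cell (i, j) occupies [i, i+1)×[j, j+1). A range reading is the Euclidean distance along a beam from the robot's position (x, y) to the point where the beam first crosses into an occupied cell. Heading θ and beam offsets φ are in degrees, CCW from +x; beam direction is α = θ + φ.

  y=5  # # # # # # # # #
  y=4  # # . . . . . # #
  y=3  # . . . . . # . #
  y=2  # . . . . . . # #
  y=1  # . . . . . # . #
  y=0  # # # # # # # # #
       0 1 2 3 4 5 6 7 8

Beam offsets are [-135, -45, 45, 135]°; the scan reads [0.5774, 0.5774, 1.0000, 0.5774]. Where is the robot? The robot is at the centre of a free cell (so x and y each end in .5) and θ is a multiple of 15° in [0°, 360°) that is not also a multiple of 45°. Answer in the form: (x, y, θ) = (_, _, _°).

Enumerate (i+0.5, j+0.5, θ) over the 23 free cells and 16 admissible headings. For each, cast all 4 beams and compare to the given ranges.
  (4.5, 3.5, 345°): beam 1 = 4.0415 ≠ 0.5774 ✗
  (6.5, 4.5, 285°): beam 1 = 1.0000 ≠ 0.5774 ✗
  (3.5, 4.5, 30°): beam 1 = 3.6235 ≠ 0.5774 ✗
  (2.5, 4.5, 330°): beam 1 = 0.5176 ≠ 0.5774 ✗
  …
  (6.5, 4.5, 105°): r_1=0.5774, r_2=0.5774, r_3=1.0000, r_4=0.5774 — all match ✓
Only this pose fits every beam.

(x, y, θ) = (6.5, 4.5, 105°)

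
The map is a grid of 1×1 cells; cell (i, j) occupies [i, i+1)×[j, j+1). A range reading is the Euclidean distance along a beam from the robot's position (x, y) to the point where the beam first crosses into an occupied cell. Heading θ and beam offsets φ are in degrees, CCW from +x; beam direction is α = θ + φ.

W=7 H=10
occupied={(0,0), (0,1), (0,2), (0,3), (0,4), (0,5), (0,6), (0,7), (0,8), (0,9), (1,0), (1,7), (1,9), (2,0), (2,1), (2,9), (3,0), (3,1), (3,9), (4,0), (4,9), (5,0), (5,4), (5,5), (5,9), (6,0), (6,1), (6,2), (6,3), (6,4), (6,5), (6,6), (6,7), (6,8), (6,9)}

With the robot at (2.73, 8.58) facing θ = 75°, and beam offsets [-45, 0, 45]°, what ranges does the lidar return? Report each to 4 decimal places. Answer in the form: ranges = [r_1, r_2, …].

ranges = [0.8400, 0.4348, 0.4850]

beam 1: φ=-45°, α=30°
  cosα=0.8660 sinα=0.5000 | (2,8) | tMaxX 0.3118 tMaxY 0.8400 | tΔX 1.1547 tΔY 2.0000
    t=0.3118 [x] (3,8)
    t=0.8400 [y] (3,9) — stop
  → r_1 = 0.8400
beam 2: φ=0°, α=75°
  cosα=0.2588 sinα=0.9659 | (2,8) | tMaxX 1.0432 tMaxY 0.4348 | tΔX 3.8637 tΔY 1.0353
    t=0.4348 [y] (2,9) — stop
  → r_2 = 0.4348
beam 3: φ=45°, α=120°
  cosα=-0.5000 sinα=0.8660 | (2,8) | tMaxX 1.4600 tMaxY 0.4850 | tΔX 2.0000 tΔY 1.1547
    t=0.4850 [y] (2,9) — stop
  → r_3 = 0.4850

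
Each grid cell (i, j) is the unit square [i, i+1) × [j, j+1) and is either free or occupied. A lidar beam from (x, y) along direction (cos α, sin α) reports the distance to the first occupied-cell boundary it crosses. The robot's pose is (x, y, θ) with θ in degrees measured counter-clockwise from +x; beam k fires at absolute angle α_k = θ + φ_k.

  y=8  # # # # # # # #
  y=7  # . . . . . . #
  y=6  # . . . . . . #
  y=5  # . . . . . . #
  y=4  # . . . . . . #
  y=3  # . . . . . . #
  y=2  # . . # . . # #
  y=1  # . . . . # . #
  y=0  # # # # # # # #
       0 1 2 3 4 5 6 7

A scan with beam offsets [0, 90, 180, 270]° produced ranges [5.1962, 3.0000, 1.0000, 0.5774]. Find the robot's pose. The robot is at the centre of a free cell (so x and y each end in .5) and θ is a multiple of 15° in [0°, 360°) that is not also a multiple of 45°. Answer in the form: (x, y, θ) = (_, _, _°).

(x, y, θ) = (5.5, 7.5, 210°)

Enumerate (i+0.5, j+0.5, θ) over the 39 free cells and 16 admissible headings. For each, cast all 4 beams and compare to the given ranges.
  (2.5, 5.5, 285°): beam 1 = 2.5882 ≠ 5.1962 ✗
  (4.5, 4.5, 195°): beam 1 = 3.6235 ≠ 5.1962 ✗
  (6.5, 7.5, 210°): beam 1 = 6.3509 ≠ 5.1962 ✗
  (3.5, 5.5, 345°): beam 1 = 3.6235 ≠ 5.1962 ✗
  (6.5, 4.5, 165°): beam 1 = 5.6940 ≠ 5.1962 ✗
  …
  (5.5, 7.5, 210°): r_1=5.1962, r_2=3.0000, r_3=1.0000, r_4=0.5774 — all match ✓
No second candidate reproduces the full scan.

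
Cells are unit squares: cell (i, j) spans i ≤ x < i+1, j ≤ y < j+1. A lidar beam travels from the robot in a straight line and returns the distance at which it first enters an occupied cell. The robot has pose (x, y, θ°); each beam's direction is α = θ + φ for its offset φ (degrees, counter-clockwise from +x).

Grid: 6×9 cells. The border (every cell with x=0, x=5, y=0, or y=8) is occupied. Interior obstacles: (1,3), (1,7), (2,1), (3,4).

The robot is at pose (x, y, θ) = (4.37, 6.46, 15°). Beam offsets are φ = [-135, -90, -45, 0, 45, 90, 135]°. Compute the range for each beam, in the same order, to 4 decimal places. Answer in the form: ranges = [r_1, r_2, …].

ranges = [1.6859, 2.4341, 0.7275, 0.6522, 1.2600, 1.5943, 2.7366]

beam 1: φ=-135°, α=240°
  cosα=-0.5000 sinα=-0.8660 | (4,6) | tMaxX 0.7400 tMaxY 0.5312 | tΔX 2.0000 tΔY 1.1547
    t=0.5312 [y] (4,5)
    t=0.7400 [x] (3,5)
    t=1.6859 [y] (3,4) — stop
  → r_1 = 1.6859
beam 2: φ=-90°, α=285°
  cosα=0.2588 sinα=-0.9659 | (4,6) | tMaxX 2.4341 tMaxY 0.4762 | tΔX 3.8637 tΔY 1.0353
    t=0.4762 [y] (4,5)
    t=1.5115 [y] (4,4)
    t=2.4341 [x] (5,4) — stop
  → r_2 = 2.4341
beam 3: φ=-45°, α=330°
  cosα=0.8660 sinα=-0.5000 | (4,6) | tMaxX 0.7275 tMaxY 0.9200 | tΔX 1.1547 tΔY 2.0000
    t=0.7275 [x] (5,6) — stop
  → r_3 = 0.7275
beam 4: φ=0°, α=15°
  cosα=0.9659 sinα=0.2588 | (4,6) | tMaxX 0.6522 tMaxY 2.0864 | tΔX 1.0353 tΔY 3.8637
    t=0.6522 [x] (5,6) — stop
  → r_4 = 0.6522
beam 5: φ=45°, α=60°
  cosα=0.5000 sinα=0.8660 | (4,6) | tMaxX 1.2600 tMaxY 0.6235 | tΔX 2.0000 tΔY 1.1547
    t=0.6235 [y] (4,7)
    t=1.2600 [x] (5,7) — stop
  → r_5 = 1.2600
beam 6: φ=90°, α=105°
  cosα=-0.2588 sinα=0.9659 | (4,6) | tMaxX 1.4296 tMaxY 0.5590 | tΔX 3.8637 tΔY 1.0353
    t=0.5590 [y] (4,7)
    t=1.4296 [x] (3,7)
    t=1.5943 [y] (3,8) — stop
  → r_6 = 1.5943
beam 7: φ=135°, α=150°
  cosα=-0.8660 sinα=0.5000 | (4,6) | tMaxX 0.4272 tMaxY 1.0800 | tΔX 1.1547 tΔY 2.0000
    t=0.4272 [x] (3,6)
    t=1.0800 [y] (3,7)
    t=1.5819 [x] (2,7)
    t=2.7366 [x] (1,7) — stop
  → r_7 = 2.7366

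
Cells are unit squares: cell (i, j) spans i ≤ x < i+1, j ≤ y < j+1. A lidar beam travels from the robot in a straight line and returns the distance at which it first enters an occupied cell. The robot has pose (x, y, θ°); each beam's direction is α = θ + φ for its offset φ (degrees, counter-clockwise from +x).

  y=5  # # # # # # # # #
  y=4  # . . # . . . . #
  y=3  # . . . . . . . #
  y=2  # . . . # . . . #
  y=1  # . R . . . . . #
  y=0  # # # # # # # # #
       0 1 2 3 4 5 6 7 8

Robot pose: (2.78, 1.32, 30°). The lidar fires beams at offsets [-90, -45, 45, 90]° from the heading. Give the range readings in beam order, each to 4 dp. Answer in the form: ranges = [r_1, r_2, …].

beam 1: φ=-90°, α=300°
  d=(0.5000,-0.8660)  start (2,1)  tX=0.4400 tY=0.3695  stride 1/|dx|=2.0000 1/|dy|=1.1547
    cross y-line → (2,0), t=0.3695 (wall)
  → r_1 = 0.3695
beam 2: φ=-45°, α=345°
  d=(0.9659,-0.2588)  start (2,1)  tX=0.2278 tY=1.2364  stride 1/|dx|=1.0353 1/|dy|=3.8637
    cross x-line → (3,1), t=0.2278
    cross y-line → (3,0), t=1.2364 (wall)
  → r_2 = 1.2364
beam 3: φ=45°, α=75°
  d=(0.2588,0.9659)  start (2,1)  tX=0.8500 tY=0.7040  stride 1/|dx|=3.8637 1/|dy|=1.0353
    cross y-line → (2,2), t=0.7040
    cross x-line → (3,2), t=0.8500
    cross y-line → (3,3), t=1.7393
    cross y-line → (3,4), t=2.7745 (wall)
  → r_3 = 2.7745
beam 4: φ=90°, α=120°
  d=(-0.5000,0.8660)  start (2,1)  tX=1.5600 tY=0.7852  stride 1/|dx|=2.0000 1/|dy|=1.1547
    cross y-line → (2,2), t=0.7852
    cross x-line → (1,2), t=1.5600
    cross y-line → (1,3), t=1.9399
    cross y-line → (1,4), t=3.0946
    cross x-line → (0,4), t=3.5600 (wall)
  → r_4 = 3.5600

ranges = [0.3695, 1.2364, 2.7745, 3.5600]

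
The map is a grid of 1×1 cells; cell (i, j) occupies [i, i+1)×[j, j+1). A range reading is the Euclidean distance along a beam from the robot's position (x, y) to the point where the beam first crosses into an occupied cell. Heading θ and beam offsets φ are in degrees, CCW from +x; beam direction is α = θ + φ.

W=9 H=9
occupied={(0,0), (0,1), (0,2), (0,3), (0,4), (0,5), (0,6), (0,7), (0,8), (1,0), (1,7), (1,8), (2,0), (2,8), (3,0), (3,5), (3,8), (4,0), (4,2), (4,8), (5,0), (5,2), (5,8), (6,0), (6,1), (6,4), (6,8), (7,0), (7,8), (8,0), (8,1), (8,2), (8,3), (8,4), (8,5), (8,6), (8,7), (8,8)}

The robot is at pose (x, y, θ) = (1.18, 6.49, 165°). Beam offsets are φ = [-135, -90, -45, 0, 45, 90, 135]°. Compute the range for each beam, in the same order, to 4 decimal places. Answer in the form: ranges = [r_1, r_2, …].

beam 1: φ=-135°, α=30°
  direction (0.8660, 0.5000); cell (1,6); t to first gridline: x 0.9469, y 1.0200 (then +1.1547 / +2.0000)
    (2,6) via x @ 0.9469
    (2,7) via y @ 1.0200
    (3,7) via x @ 2.1016
    (3,8) via y @ 3.0200  # hit
  → r_1 = 3.0200
beam 2: φ=-90°, α=75°
  direction (0.2588, 0.9659); cell (1,6); t to first gridline: x 3.1682, y 0.5280 (then +3.8637 / +1.0353)
    (1,7) via y @ 0.5280  # hit
  → r_2 = 0.5280
beam 3: φ=-45°, α=120°
  direction (-0.5000, 0.8660); cell (1,6); t to first gridline: x 0.3600, y 0.5889 (then +2.0000 / +1.1547)
    (0,6) via x @ 0.3600  # hit
  → r_3 = 0.3600
beam 4: φ=0°, α=165°
  direction (-0.9659, 0.2588); cell (1,6); t to first gridline: x 0.1863, y 1.9705 (then +1.0353 / +3.8637)
    (0,6) via x @ 0.1863  # hit
  → r_4 = 0.1863
beam 5: φ=45°, α=210°
  direction (-0.8660, -0.5000); cell (1,6); t to first gridline: x 0.2078, y 0.9800 (then +1.1547 / +2.0000)
    (0,6) via x @ 0.2078  # hit
  → r_5 = 0.2078
beam 6: φ=90°, α=255°
  direction (-0.2588, -0.9659); cell (1,6); t to first gridline: x 0.6955, y 0.5073 (then +3.8637 / +1.0353)
    (1,5) via y @ 0.5073
    (0,5) via x @ 0.6955  # hit
  → r_6 = 0.6955
beam 7: φ=135°, α=300°
  direction (0.5000, -0.8660); cell (1,6); t to first gridline: x 1.6400, y 0.5658 (then +2.0000 / +1.1547)
    (1,5) via y @ 0.5658
    (2,5) via x @ 1.6400
    (2,4) via y @ 1.7205
    (2,3) via y @ 2.8752
    (3,3) via x @ 3.6400
    (3,2) via y @ 4.0299
    (3,1) via y @ 5.1846
    (4,1) via x @ 5.6400
    (4,0) via y @ 6.3393  # hit
  → r_7 = 6.3393

ranges = [3.0200, 0.5280, 0.3600, 0.1863, 0.2078, 0.6955, 6.3393]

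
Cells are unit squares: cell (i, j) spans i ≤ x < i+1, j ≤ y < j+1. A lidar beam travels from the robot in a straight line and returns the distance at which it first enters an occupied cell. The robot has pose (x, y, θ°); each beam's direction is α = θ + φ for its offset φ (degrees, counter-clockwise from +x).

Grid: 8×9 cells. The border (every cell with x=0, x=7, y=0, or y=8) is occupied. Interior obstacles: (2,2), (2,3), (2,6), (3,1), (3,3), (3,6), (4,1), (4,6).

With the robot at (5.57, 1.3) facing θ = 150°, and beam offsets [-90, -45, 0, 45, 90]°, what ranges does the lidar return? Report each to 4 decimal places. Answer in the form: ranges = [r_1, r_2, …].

beam 1: φ=-90°, α=60°
  cosα=0.5000 sinα=0.8660 | (5,1) | tMaxX 0.8600 tMaxY 0.8083 | tΔX 2.0000 tΔY 1.1547
    t=0.8083 [y] (5,2)
    t=0.8600 [x] (6,2)
    t=1.9630 [y] (6,3)
    t=2.8600 [x] (7,3) — stop
  → r_1 = 2.8600
beam 2: φ=-45°, α=105°
  cosα=-0.2588 sinα=0.9659 | (5,1) | tMaxX 2.2023 tMaxY 0.7247 | tΔX 3.8637 tΔY 1.0353
    t=0.7247 [y] (5,2)
    t=1.7600 [y] (5,3)
    t=2.2023 [x] (4,3)
    t=2.7952 [y] (4,4)
    t=3.8305 [y] (4,5)
    t=4.8658 [y] (4,6) — stop
  → r_2 = 4.8658
beam 3: φ=0°, α=150°
  cosα=-0.8660 sinα=0.5000 | (5,1) | tMaxX 0.6582 tMaxY 1.4000 | tΔX 1.1547 tΔY 2.0000
    t=0.6582 [x] (4,1) — stop
  → r_3 = 0.6582
beam 4: φ=45°, α=195°
  cosα=-0.9659 sinα=-0.2588 | (5,1) | tMaxX 0.5901 tMaxY 1.1591 | tΔX 1.0353 tΔY 3.8637
    t=0.5901 [x] (4,1) — stop
  → r_4 = 0.5901
beam 5: φ=90°, α=240°
  cosα=-0.5000 sinα=-0.8660 | (5,1) | tMaxX 1.1400 tMaxY 0.3464 | tΔX 2.0000 tΔY 1.1547
    t=0.3464 [y] (5,0) — stop
  → r_5 = 0.3464

ranges = [2.8600, 4.8658, 0.6582, 0.5901, 0.3464]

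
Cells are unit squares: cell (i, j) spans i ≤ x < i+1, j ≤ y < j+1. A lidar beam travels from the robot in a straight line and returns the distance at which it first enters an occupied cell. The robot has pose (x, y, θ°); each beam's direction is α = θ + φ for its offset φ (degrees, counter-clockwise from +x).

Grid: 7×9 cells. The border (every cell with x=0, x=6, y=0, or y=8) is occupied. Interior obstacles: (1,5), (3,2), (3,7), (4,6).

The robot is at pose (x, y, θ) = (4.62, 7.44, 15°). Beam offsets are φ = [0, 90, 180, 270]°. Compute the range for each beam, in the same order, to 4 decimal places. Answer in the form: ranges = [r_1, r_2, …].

beam 1: φ=0°, α=15°
  direction (0.9659, 0.2588); cell (4,7); t to first gridline: x 0.3934, y 2.1637 (then +1.0353 / +3.8637)
    (5,7) via x @ 0.3934
    (6,7) via x @ 1.4287  # hit
  → r_1 = 1.4287
beam 2: φ=90°, α=105°
  direction (-0.2588, 0.9659); cell (4,7); t to first gridline: x 2.3955, y 0.5798 (then +3.8637 / +1.0353)
    (4,8) via y @ 0.5798  # hit
  → r_2 = 0.5798
beam 3: φ=180°, α=195°
  direction (-0.9659, -0.2588); cell (4,7); t to first gridline: x 0.6419, y 1.7000 (then +1.0353 / +3.8637)
    (3,7) via x @ 0.6419  # hit
  → r_3 = 0.6419
beam 4: φ=270°, α=285°
  direction (0.2588, -0.9659); cell (4,7); t to first gridline: x 1.4682, y 0.4555 (then +3.8637 / +1.0353)
    (4,6) via y @ 0.4555  # hit
  → r_4 = 0.4555

ranges = [1.4287, 0.5798, 0.6419, 0.4555]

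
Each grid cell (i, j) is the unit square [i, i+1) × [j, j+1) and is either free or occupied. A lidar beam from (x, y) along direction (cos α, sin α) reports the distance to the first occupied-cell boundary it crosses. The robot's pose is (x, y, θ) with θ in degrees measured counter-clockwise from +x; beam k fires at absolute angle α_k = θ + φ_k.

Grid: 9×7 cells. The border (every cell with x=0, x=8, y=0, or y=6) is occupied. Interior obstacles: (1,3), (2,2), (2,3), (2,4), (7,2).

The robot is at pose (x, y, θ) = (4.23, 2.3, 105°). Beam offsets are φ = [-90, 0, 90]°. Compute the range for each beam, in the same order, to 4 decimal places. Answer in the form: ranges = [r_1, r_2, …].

ranges = [3.9030, 3.8305, 3.3439]

beam 1: φ=-90°, α=15°
  dir = (cos 15°, sin 15°) = (0.9659, 0.2588); from cell (4,2)
  next x-line at t=0.7972, next y-line at t=2.7046; Δt_x=1.0353, Δt_y=3.8637
    x: enter (5,2) at t=0.7972
    x: enter (6,2) at t=1.8324
    y: enter (6,3) at t=2.7046
    x: enter (7,3) at t=2.8677
    x: enter (8,3) at t=3.9030 ← occupied
  → r_1 = 3.9030
beam 2: φ=0°, α=105°
  dir = (cos 105°, sin 105°) = (-0.2588, 0.9659); from cell (4,2)
  next x-line at t=0.8887, next y-line at t=0.7247; Δt_x=3.8637, Δt_y=1.0353
    y: enter (4,3) at t=0.7247
    x: enter (3,3) at t=0.8887
    y: enter (3,4) at t=1.7600
    y: enter (3,5) at t=2.7952
    y: enter (3,6) at t=3.8305 ← occupied
  → r_2 = 3.8305
beam 3: φ=90°, α=195°
  dir = (cos 195°, sin 195°) = (-0.9659, -0.2588); from cell (4,2)
  next x-line at t=0.2381, next y-line at t=1.1591; Δt_x=1.0353, Δt_y=3.8637
    x: enter (3,2) at t=0.2381
    y: enter (3,1) at t=1.1591
    x: enter (2,1) at t=1.2734
    x: enter (1,1) at t=2.3087
    x: enter (0,1) at t=3.3439 ← occupied
  → r_3 = 3.3439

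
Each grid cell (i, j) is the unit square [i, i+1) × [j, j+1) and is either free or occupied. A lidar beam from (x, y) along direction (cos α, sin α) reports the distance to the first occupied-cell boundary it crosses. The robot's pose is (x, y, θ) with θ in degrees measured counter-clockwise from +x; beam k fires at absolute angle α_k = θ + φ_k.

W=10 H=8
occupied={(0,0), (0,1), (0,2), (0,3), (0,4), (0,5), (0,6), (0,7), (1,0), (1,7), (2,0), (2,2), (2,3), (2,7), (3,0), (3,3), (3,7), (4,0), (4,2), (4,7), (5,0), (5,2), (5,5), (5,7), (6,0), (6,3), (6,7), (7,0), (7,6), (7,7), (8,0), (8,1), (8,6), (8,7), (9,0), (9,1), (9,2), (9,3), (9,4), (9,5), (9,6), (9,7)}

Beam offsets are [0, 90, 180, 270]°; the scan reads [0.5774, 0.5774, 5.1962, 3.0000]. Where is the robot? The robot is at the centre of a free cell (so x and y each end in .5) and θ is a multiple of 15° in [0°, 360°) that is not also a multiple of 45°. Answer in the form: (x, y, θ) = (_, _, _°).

(x, y, θ) = (8.5, 2.5, 300°)

The pose lattice has 38·16 = 608 candidates. Test each by forward raycasting.
  (5.5, 3.5, 75°): beam 1 = 1.5529 ≠ 0.5774 ✗
  (8.5, 2.5, 105°): beam 1 = 3.6235 ≠ 0.5774 ✗
  (3.5, 2.5, 165°): beam 1 = 0.5176 ≠ 0.5774 ✗
  (8.5, 4.5, 195°): beam 1 = 1.9319 ≠ 0.5774 ✗
  (5.5, 6.5, 330°): beam 1 = 4.0415 ≠ 0.5774 ✗
  …
  (8.5, 2.5, 300°): r_1=0.5774, r_2=0.5774, r_3=5.1962, r_4=3.0000 — all match ✓
Unique over the lattice → pose = (8.5, 2.5, 300°).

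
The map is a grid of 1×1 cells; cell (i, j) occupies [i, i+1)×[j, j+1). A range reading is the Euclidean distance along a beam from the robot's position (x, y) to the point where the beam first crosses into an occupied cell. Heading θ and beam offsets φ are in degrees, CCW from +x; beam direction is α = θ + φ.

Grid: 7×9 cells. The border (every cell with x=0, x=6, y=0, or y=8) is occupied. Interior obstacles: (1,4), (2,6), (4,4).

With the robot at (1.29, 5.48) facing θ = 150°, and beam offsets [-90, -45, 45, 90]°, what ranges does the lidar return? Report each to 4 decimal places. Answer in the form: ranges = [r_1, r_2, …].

ranges = [1.4200, 1.1205, 0.3002, 0.5543]

beam 1: φ=-90°, α=60°
  direction (0.5000, 0.8660); cell (1,5); t to first gridline: x 1.4200, y 0.6004 (then +2.0000 / +1.1547)
    (1,6) via y @ 0.6004
    (2,6) via x @ 1.4200  # hit
  → r_1 = 1.4200
beam 2: φ=-45°, α=105°
  direction (-0.2588, 0.9659); cell (1,5); t to first gridline: x 1.1205, y 0.5383 (then +3.8637 / +1.0353)
    (1,6) via y @ 0.5383
    (0,6) via x @ 1.1205  # hit
  → r_2 = 1.1205
beam 3: φ=45°, α=195°
  direction (-0.9659, -0.2588); cell (1,5); t to first gridline: x 0.3002, y 1.8546 (then +1.0353 / +3.8637)
    (0,5) via x @ 0.3002  # hit
  → r_3 = 0.3002
beam 4: φ=90°, α=240°
  direction (-0.5000, -0.8660); cell (1,5); t to first gridline: x 0.5800, y 0.5543 (then +2.0000 / +1.1547)
    (1,4) via y @ 0.5543  # hit
  → r_4 = 0.5543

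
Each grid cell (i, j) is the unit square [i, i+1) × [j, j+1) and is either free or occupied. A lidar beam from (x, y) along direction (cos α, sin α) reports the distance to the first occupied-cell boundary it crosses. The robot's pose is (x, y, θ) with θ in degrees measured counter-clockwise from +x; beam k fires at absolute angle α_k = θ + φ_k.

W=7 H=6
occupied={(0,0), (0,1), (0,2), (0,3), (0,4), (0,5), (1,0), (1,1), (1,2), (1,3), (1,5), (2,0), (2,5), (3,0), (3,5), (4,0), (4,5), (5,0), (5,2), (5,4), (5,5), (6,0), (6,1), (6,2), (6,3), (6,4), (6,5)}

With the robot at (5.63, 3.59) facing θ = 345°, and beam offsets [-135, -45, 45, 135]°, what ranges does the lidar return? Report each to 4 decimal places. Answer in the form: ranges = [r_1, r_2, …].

beam 1: φ=-135°, α=210°
  dir = (cos 210°, sin 210°) = (-0.8660, -0.5000); from cell (5,3)
  next x-line at t=0.7275, next y-line at t=1.1800; Δt_x=1.1547, Δt_y=2.0000
    x: enter (4,3) at t=0.7275
    y: enter (4,2) at t=1.1800
    x: enter (3,2) at t=1.8822
    x: enter (2,2) at t=3.0369
    y: enter (2,1) at t=3.1800
    x: enter (1,1) at t=4.1916 ← occupied
  → r_1 = 4.1916
beam 2: φ=-45°, α=300°
  dir = (cos 300°, sin 300°) = (0.5000, -0.8660); from cell (5,3)
  next x-line at t=0.7400, next y-line at t=0.6813; Δt_x=2.0000, Δt_y=1.1547
    y: enter (5,2) at t=0.6813 ← occupied
  → r_2 = 0.6813
beam 3: φ=45°, α=30°
  dir = (cos 30°, sin 30°) = (0.8660, 0.5000); from cell (5,3)
  next x-line at t=0.4272, next y-line at t=0.8200; Δt_x=1.1547, Δt_y=2.0000
    x: enter (6,3) at t=0.4272 ← occupied
  → r_3 = 0.4272
beam 4: φ=135°, α=120°
  dir = (cos 120°, sin 120°) = (-0.5000, 0.8660); from cell (5,3)
  next x-line at t=1.2600, next y-line at t=0.4734; Δt_x=2.0000, Δt_y=1.1547
    y: enter (5,4) at t=0.4734 ← occupied
  → r_4 = 0.4734

ranges = [4.1916, 0.6813, 0.4272, 0.4734]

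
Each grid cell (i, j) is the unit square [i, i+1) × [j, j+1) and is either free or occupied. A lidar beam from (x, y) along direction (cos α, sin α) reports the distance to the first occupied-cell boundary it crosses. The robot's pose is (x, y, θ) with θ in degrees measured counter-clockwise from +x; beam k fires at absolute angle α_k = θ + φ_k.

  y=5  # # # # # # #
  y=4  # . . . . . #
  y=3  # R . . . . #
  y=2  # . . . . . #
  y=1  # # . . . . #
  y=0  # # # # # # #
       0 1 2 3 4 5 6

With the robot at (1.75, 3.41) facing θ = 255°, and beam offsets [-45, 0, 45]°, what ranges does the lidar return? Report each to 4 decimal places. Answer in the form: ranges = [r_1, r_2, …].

ranges = [0.8660, 1.4597, 2.7828]

beam 1: φ=-45°, α=210°
  dir = (cos 210°, sin 210°) = (-0.8660, -0.5000); from cell (1,3)
  next x-line at t=0.8660, next y-line at t=0.8200; Δt_x=1.1547, Δt_y=2.0000
    y: enter (1,2) at t=0.8200
    x: enter (0,2) at t=0.8660 ← occupied
  → r_1 = 0.8660
beam 2: φ=0°, α=255°
  dir = (cos 255°, sin 255°) = (-0.2588, -0.9659); from cell (1,3)
  next x-line at t=2.8978, next y-line at t=0.4245; Δt_x=3.8637, Δt_y=1.0353
    y: enter (1,2) at t=0.4245
    y: enter (1,1) at t=1.4597 ← occupied
  → r_2 = 1.4597
beam 3: φ=45°, α=300°
  dir = (cos 300°, sin 300°) = (0.5000, -0.8660); from cell (1,3)
  next x-line at t=0.5000, next y-line at t=0.4734; Δt_x=2.0000, Δt_y=1.1547
    y: enter (1,2) at t=0.4734
    x: enter (2,2) at t=0.5000
    y: enter (2,1) at t=1.6281
    x: enter (3,1) at t=2.5000
    y: enter (3,0) at t=2.7828 ← occupied
  → r_3 = 2.7828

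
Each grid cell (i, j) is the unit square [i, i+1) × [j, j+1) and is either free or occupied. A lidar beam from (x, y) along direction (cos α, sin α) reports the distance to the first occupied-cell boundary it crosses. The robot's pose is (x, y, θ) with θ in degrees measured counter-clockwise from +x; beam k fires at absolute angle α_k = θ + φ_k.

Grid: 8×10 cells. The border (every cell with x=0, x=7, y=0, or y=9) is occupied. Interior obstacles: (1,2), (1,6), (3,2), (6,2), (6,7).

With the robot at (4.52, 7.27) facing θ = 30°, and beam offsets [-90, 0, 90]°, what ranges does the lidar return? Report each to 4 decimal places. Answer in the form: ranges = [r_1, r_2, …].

beam 1: φ=-90°, α=300°
  d=(0.5000,-0.8660)  start (4,7)  tX=0.9600 tY=0.3118  stride 1/|dx|=2.0000 1/|dy|=1.1547
    cross y-line → (4,6), t=0.3118
    cross x-line → (5,6), t=0.9600
    cross y-line → (5,5), t=1.4665
    cross y-line → (5,4), t=2.6212
    cross x-line → (6,4), t=2.9600
    cross y-line → (6,3), t=3.7759
    cross y-line → (6,2), t=4.9306 (wall)
  → r_1 = 4.9306
beam 2: φ=0°, α=30°
  d=(0.8660,0.5000)  start (4,7)  tX=0.5543 tY=1.4600  stride 1/|dx|=1.1547 1/|dy|=2.0000
    cross x-line → (5,7), t=0.5543
    cross y-line → (5,8), t=1.4600
    cross x-line → (6,8), t=1.7090
    cross x-line → (7,8), t=2.8637 (wall)
  → r_2 = 2.8637
beam 3: φ=90°, α=120°
  d=(-0.5000,0.8660)  start (4,7)  tX=1.0400 tY=0.8429  stride 1/|dx|=2.0000 1/|dy|=1.1547
    cross y-line → (4,8), t=0.8429
    cross x-line → (3,8), t=1.0400
    cross y-line → (3,9), t=1.9976 (wall)
  → r_3 = 1.9976

ranges = [4.9306, 2.8637, 1.9976]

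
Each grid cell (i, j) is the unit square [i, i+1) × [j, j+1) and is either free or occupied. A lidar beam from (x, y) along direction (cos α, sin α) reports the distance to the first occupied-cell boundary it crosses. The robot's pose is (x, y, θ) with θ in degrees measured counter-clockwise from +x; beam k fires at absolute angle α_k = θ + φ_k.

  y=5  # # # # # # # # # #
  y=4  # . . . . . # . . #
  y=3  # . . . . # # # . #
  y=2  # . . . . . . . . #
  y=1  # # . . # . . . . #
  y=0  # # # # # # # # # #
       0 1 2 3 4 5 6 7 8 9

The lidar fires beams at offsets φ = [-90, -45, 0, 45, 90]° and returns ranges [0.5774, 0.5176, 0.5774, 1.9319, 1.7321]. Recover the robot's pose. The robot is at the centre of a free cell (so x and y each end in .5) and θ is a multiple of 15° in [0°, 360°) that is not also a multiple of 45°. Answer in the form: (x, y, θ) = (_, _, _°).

(x, y, θ) = (8.5, 1.5, 30°)

The pose lattice has 26·16 = 416 candidates. Test each by forward raycasting.
  (3.5, 2.5, 330°): beam 1 = 1.7321 ≠ 0.5774 ✗
  (8.5, 2.5, 255°): beam 1 = 1.9319 ≠ 0.5774 ✗
  (7.5, 1.5, 345°): beam 1 = 0.5176 ≠ 0.5774 ✗
  (4.5, 3.5, 285°): beam 1 = 3.6235 ≠ 0.5774 ✗
  …
  (8.5, 1.5, 30°): r_1=0.5774, r_2=0.5176, r_3=0.5774, r_4=1.9319, r_5=1.7321 — all match ✓
Only this pose fits every beam.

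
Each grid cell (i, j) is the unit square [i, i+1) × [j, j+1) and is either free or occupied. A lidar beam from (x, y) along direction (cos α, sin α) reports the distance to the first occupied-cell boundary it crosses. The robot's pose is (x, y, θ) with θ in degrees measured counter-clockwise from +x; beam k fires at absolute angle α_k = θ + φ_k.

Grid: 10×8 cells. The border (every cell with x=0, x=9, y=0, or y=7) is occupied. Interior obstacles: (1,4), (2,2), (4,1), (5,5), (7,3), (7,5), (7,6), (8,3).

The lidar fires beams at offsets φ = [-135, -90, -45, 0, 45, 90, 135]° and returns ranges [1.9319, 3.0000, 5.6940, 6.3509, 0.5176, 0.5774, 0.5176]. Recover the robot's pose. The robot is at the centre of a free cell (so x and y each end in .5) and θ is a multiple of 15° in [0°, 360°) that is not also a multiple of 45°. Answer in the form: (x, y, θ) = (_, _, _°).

Candidates: 40 free-cell centres × 16 headings = 640 poses. Raycast each; keep the one whose scan matches to 4 dp.
  (8.5, 1.5, 120°): beam 1 = 0.5176 ≠ 1.9319 ✗
  (3.5, 4.5, 150°): beam 2 = 2.8868 ≠ 3.0000 ✗
  (7.5, 4.5, 105°): beam 1 = 1.0000 ≠ 1.9319 ✗
  …
  (5.5, 1.5, 120°): r_1=1.9319, r_2=3.0000, r_3=5.6940, r_4=6.3509, r_5=0.5176, r_6=0.5774, r_7=0.5176 — all match ✓
Only this pose fits every beam.

(x, y, θ) = (5.5, 1.5, 120°)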